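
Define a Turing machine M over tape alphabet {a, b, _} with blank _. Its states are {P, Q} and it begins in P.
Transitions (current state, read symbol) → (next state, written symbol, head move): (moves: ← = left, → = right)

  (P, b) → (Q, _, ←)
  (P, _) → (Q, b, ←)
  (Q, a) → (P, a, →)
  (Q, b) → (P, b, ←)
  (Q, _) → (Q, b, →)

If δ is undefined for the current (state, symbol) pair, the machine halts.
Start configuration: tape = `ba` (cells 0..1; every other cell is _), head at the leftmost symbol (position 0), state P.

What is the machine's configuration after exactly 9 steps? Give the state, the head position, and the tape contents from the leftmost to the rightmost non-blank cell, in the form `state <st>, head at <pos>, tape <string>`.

state Q, head at 1, tape bbab

state=P head=0 tape=_[b]a_   (P,b)→(Q,_,←)
state=Q head=-1 tape=[_]_a_   (Q,_)→(Q,b,→)
state=Q head=0 tape=b[_]a_   (Q,_)→(Q,b,→)
state=Q head=1 tape=bb[a]_   (Q,a)→(P,a,→)
state=P head=2 tape=bba[_]   (P,_)→(Q,b,←)
state=Q head=1 tape=bb[a]b   (Q,a)→(P,a,→)
state=P head=2 tape=bba[b]   (P,b)→(Q,_,←)
state=Q head=1 tape=bb[a]_   (Q,a)→(P,a,→)
state=P head=2 tape=bba[_]   (P,_)→(Q,b,←)
state=Q head=1 tape=bb[a]b
After 9 steps: state Q, head at 1, tape bbab.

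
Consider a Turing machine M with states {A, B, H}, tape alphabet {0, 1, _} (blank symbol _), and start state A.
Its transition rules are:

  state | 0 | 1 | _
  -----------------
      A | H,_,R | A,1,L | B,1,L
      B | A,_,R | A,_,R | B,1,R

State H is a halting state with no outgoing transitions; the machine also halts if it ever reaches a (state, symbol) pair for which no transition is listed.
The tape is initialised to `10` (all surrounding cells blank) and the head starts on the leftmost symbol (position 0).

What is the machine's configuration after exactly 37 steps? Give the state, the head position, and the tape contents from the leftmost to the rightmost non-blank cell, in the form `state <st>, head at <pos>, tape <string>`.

A | _______[1]0   read 1 → write 1, move L, go to A
A | ______[_]10   read _ → write 1, move L, go to B
B | _____[_]110   read _ → write 1, move R, go to B
B | _____1[1]10   read 1 → write _, move R, go to A
A | _____1_[1]0   read 1 → write 1, move L, go to A
A | _____1[_]10   read _ → write 1, move L, go to B
B | _____[1]110   read 1 → write _, move R, go to A
A | ______[1]10   read 1 → write 1, move L, go to A
A | _____[_]110   read _ → write 1, move L, go to B
B | ____[_]1110   read _ → write 1, move R, go to B
B | ____1[1]110   read 1 → write _, move R, go to A
A | ____1_[1]10   read 1 → write 1, move L, go to A
A | ____1[_]110   read _ → write 1, move L, go to B
B | ____[1]1110   read 1 → write _, move R, go to A
A | _____[1]110   read 1 → write 1, move L, go to A
A | ____[_]1110   read _ → write 1, move L, go to B
B | ___[_]11110   read _ → write 1, move R, go to B
B | ___1[1]1110   read 1 → write _, move R, go to A
A | ___1_[1]110   read 1 → write 1, move L, go to A
A | ___1[_]1110   read _ → write 1, move L, go to B
B | ___[1]11110   read 1 → write _, move R, go to A
A | ____[1]1110   read 1 → write 1, move L, go to A
A | ___[_]11110   read _ → write 1, move L, go to B
B | __[_]111110   read _ → write 1, move R, go to B
B | __1[1]11110   read 1 → write _, move R, go to A
A | __1_[1]1110   read 1 → write 1, move L, go to A
A | __1[_]11110   read _ → write 1, move L, go to B
B | __[1]111110   read 1 → write _, move R, go to A
A | ___[1]11110   read 1 → write 1, move L, go to A
A | __[_]111110   read _ → write 1, move L, go to B
B | _[_]1111110   read _ → write 1, move R, go to B
B | _1[1]111110   read 1 → write _, move R, go to A
A | _1_[1]11110   read 1 → write 1, move L, go to A
A | _1[_]111110   read _ → write 1, move L, go to B
B | _[1]1111110   read 1 → write _, move R, go to A
A | __[1]111110   read 1 → write 1, move L, go to A
A | _[_]1111110   read _ → write 1, move L, go to B
B | [_]11111110
After 37 steps: state B, head at -7, tape 11111110.

state B, head at -7, tape 11111110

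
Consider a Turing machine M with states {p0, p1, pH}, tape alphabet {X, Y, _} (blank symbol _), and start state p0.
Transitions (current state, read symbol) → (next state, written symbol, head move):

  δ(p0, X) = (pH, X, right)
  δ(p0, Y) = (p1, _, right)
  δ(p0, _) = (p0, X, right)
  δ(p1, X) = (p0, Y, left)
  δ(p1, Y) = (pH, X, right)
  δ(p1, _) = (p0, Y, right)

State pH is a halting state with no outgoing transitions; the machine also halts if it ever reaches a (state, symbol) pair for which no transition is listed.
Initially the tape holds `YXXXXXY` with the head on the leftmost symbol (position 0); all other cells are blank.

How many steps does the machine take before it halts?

17

state=p0 head=0 tape=[Y]XXXXXY_   (p0,Y)→(p1,_,right)
state=p1 head=1 tape=_[X]XXXXY_   (p1,X)→(p0,Y,left)
state=p0 head=0 tape=[_]YXXXXY_   (p0,_)→(p0,X,right)
state=p0 head=1 tape=X[Y]XXXXY_   (p0,Y)→(p1,_,right)
state=p1 head=2 tape=X_[X]XXXY_   (p1,X)→(p0,Y,left)
state=p0 head=1 tape=X[_]YXXXY_   (p0,_)→(p0,X,right)
state=p0 head=2 tape=XX[Y]XXXY_   (p0,Y)→(p1,_,right)
state=p1 head=3 tape=XX_[X]XXY_   (p1,X)→(p0,Y,left)
state=p0 head=2 tape=XX[_]YXXY_   (p0,_)→(p0,X,right)
state=p0 head=3 tape=XXX[Y]XXY_   (p0,Y)→(p1,_,right)
state=p1 head=4 tape=XXX_[X]XY_   (p1,X)→(p0,Y,left)
state=p0 head=3 tape=XXX[_]YXY_   (p0,_)→(p0,X,right)
state=p0 head=4 tape=XXXX[Y]XY_   (p0,Y)→(p1,_,right)
state=p1 head=5 tape=XXXX_[X]Y_   (p1,X)→(p0,Y,left)
state=p0 head=4 tape=XXXX[_]YY_   (p0,_)→(p0,X,right)
state=p0 head=5 tape=XXXXX[Y]Y_   (p0,Y)→(p1,_,right)
state=p1 head=6 tape=XXXXX_[Y]_   (p1,Y)→(pH,X,right)
state=pH head=7 tape=XXXXX_X[_]
M halts after 17 transitions.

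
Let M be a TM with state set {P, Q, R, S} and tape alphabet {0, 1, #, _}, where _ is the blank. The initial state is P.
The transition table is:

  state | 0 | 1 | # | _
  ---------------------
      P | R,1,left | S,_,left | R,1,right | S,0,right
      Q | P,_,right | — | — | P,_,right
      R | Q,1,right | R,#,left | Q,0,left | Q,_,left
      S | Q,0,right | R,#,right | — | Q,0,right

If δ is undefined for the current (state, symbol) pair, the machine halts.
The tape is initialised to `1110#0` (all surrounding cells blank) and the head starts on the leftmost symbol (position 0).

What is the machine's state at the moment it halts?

P | _[1]110#0   read 1 → write _, move left, go to S
S | [_]_110#0   read _ → write 0, move right, go to Q
Q | 0[_]110#0   read _ → write _, move right, go to P
P | 0_[1]10#0   read 1 → write _, move left, go to S
S | 0[_]_10#0   read _ → write 0, move right, go to Q
Q | 00[_]10#0   read _ → write _, move right, go to P
P | 00_[1]0#0   read 1 → write _, move left, go to S
S | 00[_]_0#0   read _ → write 0, move right, go to Q
Q | 000[_]0#0   read _ → write _, move right, go to P
P | 000_[0]#0   read 0 → write 1, move left, go to R
R | 000[_]1#0   read _ → write _, move left, go to Q
Q | 00[0]_1#0   read 0 → write _, move right, go to P
P | 00_[_]1#0   read _ → write 0, move right, go to S
S | 00_0[1]#0   read 1 → write #, move right, go to R
R | 00_0#[#]0   read # → write 0, move left, go to Q
Q | 00_0[#]00
No transition is defined for (Q, #); M halts in state Q.

Q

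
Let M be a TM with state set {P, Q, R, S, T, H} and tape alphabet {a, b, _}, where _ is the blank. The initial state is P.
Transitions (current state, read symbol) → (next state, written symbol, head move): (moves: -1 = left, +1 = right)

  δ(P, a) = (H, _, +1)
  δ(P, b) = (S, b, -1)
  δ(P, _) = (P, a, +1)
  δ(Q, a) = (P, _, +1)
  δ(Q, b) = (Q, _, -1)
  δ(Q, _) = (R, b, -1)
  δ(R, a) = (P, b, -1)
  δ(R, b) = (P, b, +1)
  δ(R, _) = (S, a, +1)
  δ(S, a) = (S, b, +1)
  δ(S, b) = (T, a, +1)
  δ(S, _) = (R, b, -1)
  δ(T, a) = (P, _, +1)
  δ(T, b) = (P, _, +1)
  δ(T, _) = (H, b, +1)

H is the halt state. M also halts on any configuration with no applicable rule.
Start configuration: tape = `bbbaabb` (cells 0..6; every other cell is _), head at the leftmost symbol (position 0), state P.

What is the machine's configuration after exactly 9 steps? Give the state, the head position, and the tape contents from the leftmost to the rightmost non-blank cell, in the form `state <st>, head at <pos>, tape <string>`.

P | __[b]bbaabb   read b → write b, move -1, go to S
S | _[_]bbbaabb   read _ → write b, move -1, go to R
R | [_]bbbbaabb   read _ → write a, move +1, go to S
S | a[b]bbbaabb   read b → write a, move +1, go to T
T | aa[b]bbaabb   read b → write _, move +1, go to P
P | aa_[b]baabb   read b → write b, move -1, go to S
S | aa[_]bbaabb   read _ → write b, move -1, go to R
R | a[a]bbbaabb   read a → write b, move -1, go to P
P | [a]bbbbaabb   read a → write _, move +1, go to H
H | _[b]bbbaabb
After 9 steps: state H, head at -1, tape bbbbaabb.

state H, head at -1, tape bbbbaabb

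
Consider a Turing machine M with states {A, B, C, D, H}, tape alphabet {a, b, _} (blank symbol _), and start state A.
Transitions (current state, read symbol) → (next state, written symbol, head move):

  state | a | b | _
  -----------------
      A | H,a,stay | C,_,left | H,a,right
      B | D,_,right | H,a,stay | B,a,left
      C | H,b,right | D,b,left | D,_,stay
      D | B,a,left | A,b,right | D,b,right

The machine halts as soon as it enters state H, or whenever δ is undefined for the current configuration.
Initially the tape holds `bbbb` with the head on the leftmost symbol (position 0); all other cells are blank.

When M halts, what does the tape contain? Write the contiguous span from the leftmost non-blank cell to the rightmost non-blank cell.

bba__b

A | __[b]bbb   read b → write _, move left, go to C
C | _[_]_bbb   read _ → write _, move stay, go to D
D | _[_]_bbb   read _ → write b, move right, go to D
D | _b[_]bbb   read _ → write b, move right, go to D
D | _bb[b]bb   read b → write b, move right, go to A
A | _bbb[b]b   read b → write _, move left, go to C
C | _bb[b]_b   read b → write b, move left, go to D
D | _b[b]b_b   read b → write b, move right, go to A
A | _bb[b]_b   read b → write _, move left, go to C
C | _b[b]__b   read b → write b, move left, go to D
D | _[b]b__b   read b → write b, move right, go to A
A | _b[b]__b   read b → write _, move left, go to C
C | _[b]___b   read b → write b, move left, go to D
D | [_]b___b   read _ → write b, move right, go to D
D | b[b]___b   read b → write b, move right, go to A
A | bb[_]__b   read _ → write a, move right, go to H
H | bba[_]_b
The non-blank tape span at halt is bba__b.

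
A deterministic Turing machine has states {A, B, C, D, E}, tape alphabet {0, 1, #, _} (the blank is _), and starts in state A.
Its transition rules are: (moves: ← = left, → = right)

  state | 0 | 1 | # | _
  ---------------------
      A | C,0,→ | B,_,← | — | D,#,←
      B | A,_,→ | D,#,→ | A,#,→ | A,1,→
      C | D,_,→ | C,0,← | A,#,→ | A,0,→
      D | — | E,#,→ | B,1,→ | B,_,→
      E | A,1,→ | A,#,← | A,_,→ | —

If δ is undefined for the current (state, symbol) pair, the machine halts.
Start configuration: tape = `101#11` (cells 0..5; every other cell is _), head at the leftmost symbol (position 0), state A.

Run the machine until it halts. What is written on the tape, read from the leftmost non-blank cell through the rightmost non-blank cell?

state=A head=0 tape=_[1]01#11   (A,1)→(B,_,←)
state=B head=-1 tape=[_]_01#11   (B,_)→(A,1,→)
state=A head=0 tape=1[_]01#11   (A,_)→(D,#,←)
state=D head=-1 tape=[1]#01#11   (D,1)→(E,#,→)
state=E head=0 tape=#[#]01#11   (E,#)→(A,_,→)
state=A head=1 tape=#_[0]1#11   (A,0)→(C,0,→)
state=C head=2 tape=#_0[1]#11   (C,1)→(C,0,←)
state=C head=1 tape=#_[0]0#11   (C,0)→(D,_,→)
state=D head=2 tape=#__[0]#11
The non-blank tape span at halt is #__0#11.

#__0#11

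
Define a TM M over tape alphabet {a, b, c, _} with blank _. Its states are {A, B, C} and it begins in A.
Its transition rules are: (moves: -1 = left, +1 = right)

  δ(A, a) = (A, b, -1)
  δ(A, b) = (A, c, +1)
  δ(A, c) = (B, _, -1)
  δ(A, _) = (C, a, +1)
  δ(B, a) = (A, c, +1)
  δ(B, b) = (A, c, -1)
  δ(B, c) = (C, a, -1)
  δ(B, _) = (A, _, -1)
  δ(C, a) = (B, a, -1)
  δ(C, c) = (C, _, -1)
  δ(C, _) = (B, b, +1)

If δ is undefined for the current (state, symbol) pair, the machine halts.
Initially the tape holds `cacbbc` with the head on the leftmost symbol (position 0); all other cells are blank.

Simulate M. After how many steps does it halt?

22

state=A head=0 tape=_____[c]acbbc   (A,c)→(B,_,-1)
state=B head=-1 tape=____[_]_acbbc   (B,_)→(A,_,-1)
state=A head=-2 tape=___[_]__acbbc   (A,_)→(C,a,+1)
state=C head=-1 tape=___a[_]_acbbc   (C,_)→(B,b,+1)
state=B head=0 tape=___ab[_]acbbc   (B,_)→(A,_,-1)
state=A head=-1 tape=___a[b]_acbbc   (A,b)→(A,c,+1)
state=A head=0 tape=___ac[_]acbbc   (A,_)→(C,a,+1)
state=C head=1 tape=___aca[a]cbbc   (C,a)→(B,a,-1)
state=B head=0 tape=___ac[a]acbbc   (B,a)→(A,c,+1)
state=A head=1 tape=___acc[a]cbbc   (A,a)→(A,b,-1)
state=A head=0 tape=___ac[c]bcbbc   (A,c)→(B,_,-1)
state=B head=-1 tape=___a[c]_bcbbc   (B,c)→(C,a,-1)
state=C head=-2 tape=___[a]a_bcbbc   (C,a)→(B,a,-1)
state=B head=-3 tape=__[_]aa_bcbbc   (B,_)→(A,_,-1)
state=A head=-4 tape=_[_]_aa_bcbbc   (A,_)→(C,a,+1)
state=C head=-3 tape=_a[_]aa_bcbbc   (C,_)→(B,b,+1)
state=B head=-2 tape=_ab[a]a_bcbbc   (B,a)→(A,c,+1)
state=A head=-1 tape=_abc[a]_bcbbc   (A,a)→(A,b,-1)
state=A head=-2 tape=_ab[c]b_bcbbc   (A,c)→(B,_,-1)
state=B head=-3 tape=_a[b]_b_bcbbc   (B,b)→(A,c,-1)
state=A head=-4 tape=_[a]c_b_bcbbc   (A,a)→(A,b,-1)
state=A head=-5 tape=[_]bc_b_bcbbc   (A,_)→(C,a,+1)
state=C head=-4 tape=a[b]c_b_bcbbc
M halts after 22 transitions.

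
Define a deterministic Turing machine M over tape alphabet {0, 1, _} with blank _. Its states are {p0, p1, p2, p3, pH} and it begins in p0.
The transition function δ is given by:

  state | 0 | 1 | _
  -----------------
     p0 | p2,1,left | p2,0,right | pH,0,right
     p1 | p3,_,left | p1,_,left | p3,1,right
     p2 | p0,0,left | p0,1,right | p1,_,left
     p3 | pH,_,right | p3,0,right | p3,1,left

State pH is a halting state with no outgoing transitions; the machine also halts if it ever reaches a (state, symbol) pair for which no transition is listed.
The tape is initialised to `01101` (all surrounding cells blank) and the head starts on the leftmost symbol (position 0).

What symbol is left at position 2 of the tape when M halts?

p0 | __[0]1101   read 0 → write 1, move left, go to p2
p2 | _[_]11101   read _ → write _, move left, go to p1
p1 | [_]_11101   read _ → write 1, move right, go to p3
p3 | 1[_]11101   read _ → write 1, move left, go to p3
p3 | [1]111101   read 1 → write 0, move right, go to p3
p3 | 0[1]11101   read 1 → write 0, move right, go to p3
p3 | 00[1]1101   read 1 → write 0, move right, go to p3
p3 | 000[1]101   read 1 → write 0, move right, go to p3
p3 | 0000[1]01   read 1 → write 0, move right, go to p3
p3 | 00000[0]1   read 0 → write _, move right, go to pH
pH | 00000_[1]
Cell 2 holds 0 when M halts.

0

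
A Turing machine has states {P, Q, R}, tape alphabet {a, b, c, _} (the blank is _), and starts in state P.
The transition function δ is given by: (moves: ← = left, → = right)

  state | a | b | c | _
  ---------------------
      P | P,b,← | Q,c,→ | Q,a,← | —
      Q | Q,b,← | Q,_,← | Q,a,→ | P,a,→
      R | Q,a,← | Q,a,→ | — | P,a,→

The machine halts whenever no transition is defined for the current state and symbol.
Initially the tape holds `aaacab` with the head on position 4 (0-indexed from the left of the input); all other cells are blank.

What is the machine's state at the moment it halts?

P

P | __aaac[a]b   read a → write b, move ←, go to P
P | __aaa[c]bb   read c → write a, move ←, go to Q
Q | __aa[a]abb   read a → write b, move ←, go to Q
Q | __a[a]babb   read a → write b, move ←, go to Q
Q | __[a]bbabb   read a → write b, move ←, go to Q
Q | _[_]bbbabb   read _ → write a, move →, go to P
P | _a[b]bbabb   read b → write c, move →, go to Q
Q | _ac[b]babb   read b → write _, move ←, go to Q
Q | _a[c]_babb   read c → write a, move →, go to Q
Q | _aa[_]babb   read _ → write a, move →, go to P
P | _aaa[b]abb   read b → write c, move →, go to Q
Q | _aaac[a]bb   read a → write b, move ←, go to Q
Q | _aaa[c]bbb   read c → write a, move →, go to Q
Q | _aaaa[b]bb   read b → write _, move ←, go to Q
Q | _aaa[a]_bb   read a → write b, move ←, go to Q
Q | _aa[a]b_bb   read a → write b, move ←, go to Q
Q | _a[a]bb_bb   read a → write b, move ←, go to Q
Q | _[a]bbb_bb   read a → write b, move ←, go to Q
Q | [_]bbbb_bb   read _ → write a, move →, go to P
P | a[b]bbb_bb   read b → write c, move →, go to Q
Q | ac[b]bb_bb   read b → write _, move ←, go to Q
Q | a[c]_bb_bb   read c → write a, move →, go to Q
Q | aa[_]bb_bb   read _ → write a, move →, go to P
P | aaa[b]b_bb   read b → write c, move →, go to Q
Q | aaac[b]_bb   read b → write _, move ←, go to Q
Q | aaa[c]__bb   read c → write a, move →, go to Q
Q | aaaa[_]_bb   read _ → write a, move →, go to P
P | aaaaa[_]bb
No transition is defined for (P, _); M halts in state P.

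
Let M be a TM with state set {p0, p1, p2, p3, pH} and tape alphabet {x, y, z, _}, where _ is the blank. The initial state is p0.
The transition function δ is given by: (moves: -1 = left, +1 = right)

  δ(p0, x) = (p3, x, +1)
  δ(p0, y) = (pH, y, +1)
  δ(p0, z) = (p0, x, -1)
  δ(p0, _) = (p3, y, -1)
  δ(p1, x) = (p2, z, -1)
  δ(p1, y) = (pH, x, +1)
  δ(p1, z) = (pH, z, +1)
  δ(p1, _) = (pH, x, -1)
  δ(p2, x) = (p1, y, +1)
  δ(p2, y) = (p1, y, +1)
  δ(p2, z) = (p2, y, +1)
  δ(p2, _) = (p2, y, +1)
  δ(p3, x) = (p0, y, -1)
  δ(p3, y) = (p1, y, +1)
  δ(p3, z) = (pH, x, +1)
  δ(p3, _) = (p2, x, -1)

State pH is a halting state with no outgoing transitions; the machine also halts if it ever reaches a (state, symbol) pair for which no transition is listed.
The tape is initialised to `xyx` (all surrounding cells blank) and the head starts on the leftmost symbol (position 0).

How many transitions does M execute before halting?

state=p0 head=0 tape=[x]yx_   (p0,x)→(p3,x,+1)
state=p3 head=1 tape=x[y]x_   (p3,y)→(p1,y,+1)
state=p1 head=2 tape=xy[x]_   (p1,x)→(p2,z,-1)
state=p2 head=1 tape=x[y]z_   (p2,y)→(p1,y,+1)
state=p1 head=2 tape=xy[z]_   (p1,z)→(pH,z,+1)
state=pH head=3 tape=xyz[_]
M halts after 5 transitions.

5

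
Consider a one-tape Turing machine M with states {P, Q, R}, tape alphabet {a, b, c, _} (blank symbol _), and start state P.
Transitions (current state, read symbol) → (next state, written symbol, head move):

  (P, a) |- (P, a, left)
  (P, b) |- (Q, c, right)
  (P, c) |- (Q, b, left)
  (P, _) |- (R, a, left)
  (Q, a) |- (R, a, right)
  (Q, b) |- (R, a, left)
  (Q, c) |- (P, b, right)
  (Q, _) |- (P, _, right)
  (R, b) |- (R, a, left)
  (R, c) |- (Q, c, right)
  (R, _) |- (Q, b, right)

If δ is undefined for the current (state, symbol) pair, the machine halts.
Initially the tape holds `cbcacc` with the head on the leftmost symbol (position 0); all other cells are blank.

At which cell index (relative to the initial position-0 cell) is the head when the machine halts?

6

state=P head=0 tape=_[c]bcacc_   (P,c)→(Q,b,left)
state=Q head=-1 tape=[_]bbcacc_   (Q,_)→(P,_,right)
state=P head=0 tape=_[b]bcacc_   (P,b)→(Q,c,right)
state=Q head=1 tape=_c[b]cacc_   (Q,b)→(R,a,left)
state=R head=0 tape=_[c]acacc_   (R,c)→(Q,c,right)
state=Q head=1 tape=_c[a]cacc_   (Q,a)→(R,a,right)
state=R head=2 tape=_ca[c]acc_   (R,c)→(Q,c,right)
state=Q head=3 tape=_cac[a]cc_   (Q,a)→(R,a,right)
state=R head=4 tape=_caca[c]c_   (R,c)→(Q,c,right)
state=Q head=5 tape=_cacac[c]_   (Q,c)→(P,b,right)
state=P head=6 tape=_cacacb[_]   (P,_)→(R,a,left)
state=R head=5 tape=_cacac[b]a   (R,b)→(R,a,left)
state=R head=4 tape=_caca[c]aa   (R,c)→(Q,c,right)
state=Q head=5 tape=_cacac[a]a   (Q,a)→(R,a,right)
state=R head=6 tape=_cacaca[a]
At halt the head is at cell 6.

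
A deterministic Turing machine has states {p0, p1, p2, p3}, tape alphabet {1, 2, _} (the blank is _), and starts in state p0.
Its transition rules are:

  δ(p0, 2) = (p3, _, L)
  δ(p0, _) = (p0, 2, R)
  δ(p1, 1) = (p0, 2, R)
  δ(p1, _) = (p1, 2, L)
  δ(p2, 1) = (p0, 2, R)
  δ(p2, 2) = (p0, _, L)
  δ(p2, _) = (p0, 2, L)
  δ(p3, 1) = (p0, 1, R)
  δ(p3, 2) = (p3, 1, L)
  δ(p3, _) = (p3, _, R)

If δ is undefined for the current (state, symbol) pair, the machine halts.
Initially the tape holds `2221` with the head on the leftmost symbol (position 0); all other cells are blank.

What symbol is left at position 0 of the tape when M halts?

_

state=p0 head=0 tape=_[2]221   (p0,2)→(p3,_,L)
state=p3 head=-1 tape=[_]_221   (p3,_)→(p3,_,R)
state=p3 head=0 tape=_[_]221   (p3,_)→(p3,_,R)
state=p3 head=1 tape=__[2]21   (p3,2)→(p3,1,L)
state=p3 head=0 tape=_[_]121   (p3,_)→(p3,_,R)
state=p3 head=1 tape=__[1]21   (p3,1)→(p0,1,R)
state=p0 head=2 tape=__1[2]1   (p0,2)→(p3,_,L)
state=p3 head=1 tape=__[1]_1   (p3,1)→(p0,1,R)
state=p0 head=2 tape=__1[_]1   (p0,_)→(p0,2,R)
state=p0 head=3 tape=__12[1]
Cell 0 holds _ when M halts.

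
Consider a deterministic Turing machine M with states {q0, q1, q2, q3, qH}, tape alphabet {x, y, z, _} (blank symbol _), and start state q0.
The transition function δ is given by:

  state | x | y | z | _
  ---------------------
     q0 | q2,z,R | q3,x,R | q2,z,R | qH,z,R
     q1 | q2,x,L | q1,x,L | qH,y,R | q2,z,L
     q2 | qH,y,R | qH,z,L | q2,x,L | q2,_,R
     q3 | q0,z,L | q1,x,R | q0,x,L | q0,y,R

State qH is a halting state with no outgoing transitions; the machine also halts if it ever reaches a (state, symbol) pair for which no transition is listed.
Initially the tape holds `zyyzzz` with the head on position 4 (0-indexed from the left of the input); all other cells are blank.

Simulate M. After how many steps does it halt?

state=q0 head=4 tape=zyyz[z]z   (q0,z)→(q2,z,R)
state=q2 head=5 tape=zyyzz[z]   (q2,z)→(q2,x,L)
state=q2 head=4 tape=zyyz[z]x   (q2,z)→(q2,x,L)
state=q2 head=3 tape=zyy[z]xx   (q2,z)→(q2,x,L)
state=q2 head=2 tape=zy[y]xxx   (q2,y)→(qH,z,L)
state=qH head=1 tape=z[y]zxxx
M halts after 5 transitions.

5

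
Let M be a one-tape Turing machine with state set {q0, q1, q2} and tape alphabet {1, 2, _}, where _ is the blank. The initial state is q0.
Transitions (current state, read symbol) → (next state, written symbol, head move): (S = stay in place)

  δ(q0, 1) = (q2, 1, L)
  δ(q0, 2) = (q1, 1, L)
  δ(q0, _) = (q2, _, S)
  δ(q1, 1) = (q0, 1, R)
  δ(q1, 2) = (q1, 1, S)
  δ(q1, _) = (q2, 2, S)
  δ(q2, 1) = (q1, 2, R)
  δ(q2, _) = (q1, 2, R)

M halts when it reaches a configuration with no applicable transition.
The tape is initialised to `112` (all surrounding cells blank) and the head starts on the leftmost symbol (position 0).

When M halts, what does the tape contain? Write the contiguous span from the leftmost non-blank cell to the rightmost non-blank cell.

state=q0 head=0 tape=_[1]12__   (q0,1)→(q2,1,L)
state=q2 head=-1 tape=[_]112__   (q2,_)→(q1,2,R)
state=q1 head=0 tape=2[1]12__   (q1,1)→(q0,1,R)
state=q0 head=1 tape=21[1]2__   (q0,1)→(q2,1,L)
state=q2 head=0 tape=2[1]12__   (q2,1)→(q1,2,R)
state=q1 head=1 tape=22[1]2__   (q1,1)→(q0,1,R)
state=q0 head=2 tape=221[2]__   (q0,2)→(q1,1,L)
state=q1 head=1 tape=22[1]1__   (q1,1)→(q0,1,R)
state=q0 head=2 tape=221[1]__   (q0,1)→(q2,1,L)
state=q2 head=1 tape=22[1]1__   (q2,1)→(q1,2,R)
state=q1 head=2 tape=222[1]__   (q1,1)→(q0,1,R)
state=q0 head=3 tape=2221[_]_   (q0,_)→(q2,_,S)
state=q2 head=3 tape=2221[_]_   (q2,_)→(q1,2,R)
state=q1 head=4 tape=22212[_]   (q1,_)→(q2,2,S)
state=q2 head=4 tape=22212[2]
The non-blank tape span at halt is 222122.

222122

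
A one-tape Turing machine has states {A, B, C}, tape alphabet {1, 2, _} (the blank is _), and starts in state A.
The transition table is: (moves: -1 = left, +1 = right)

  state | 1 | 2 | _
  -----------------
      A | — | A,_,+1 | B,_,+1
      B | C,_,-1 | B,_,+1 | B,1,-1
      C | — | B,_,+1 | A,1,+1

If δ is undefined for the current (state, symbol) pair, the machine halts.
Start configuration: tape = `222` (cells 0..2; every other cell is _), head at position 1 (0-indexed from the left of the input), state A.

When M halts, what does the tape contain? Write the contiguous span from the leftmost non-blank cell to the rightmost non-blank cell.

111_11

state=A head=1 tape=2[2]2___   (A,2)→(A,_,+1)
state=A head=2 tape=2_[2]___   (A,2)→(A,_,+1)
state=A head=3 tape=2__[_]__   (A,_)→(B,_,+1)
state=B head=4 tape=2___[_]_   (B,_)→(B,1,-1)
state=B head=3 tape=2__[_]1_   (B,_)→(B,1,-1)
state=B head=2 tape=2_[_]11_   (B,_)→(B,1,-1)
state=B head=1 tape=2[_]111_   (B,_)→(B,1,-1)
state=B head=0 tape=[2]1111_   (B,2)→(B,_,+1)
state=B head=1 tape=_[1]111_   (B,1)→(C,_,-1)
state=C head=0 tape=[_]_111_   (C,_)→(A,1,+1)
state=A head=1 tape=1[_]111_   (A,_)→(B,_,+1)
state=B head=2 tape=1_[1]11_   (B,1)→(C,_,-1)
state=C head=1 tape=1[_]_11_   (C,_)→(A,1,+1)
state=A head=2 tape=11[_]11_   (A,_)→(B,_,+1)
state=B head=3 tape=11_[1]1_   (B,1)→(C,_,-1)
state=C head=2 tape=11[_]_1_   (C,_)→(A,1,+1)
state=A head=3 tape=111[_]1_   (A,_)→(B,_,+1)
state=B head=4 tape=111_[1]_   (B,1)→(C,_,-1)
state=C head=3 tape=111[_]__   (C,_)→(A,1,+1)
state=A head=4 tape=1111[_]_   (A,_)→(B,_,+1)
state=B head=5 tape=1111_[_]   (B,_)→(B,1,-1)
state=B head=4 tape=1111[_]1   (B,_)→(B,1,-1)
state=B head=3 tape=111[1]11   (B,1)→(C,_,-1)
state=C head=2 tape=11[1]_11
The non-blank tape span at halt is 111_11.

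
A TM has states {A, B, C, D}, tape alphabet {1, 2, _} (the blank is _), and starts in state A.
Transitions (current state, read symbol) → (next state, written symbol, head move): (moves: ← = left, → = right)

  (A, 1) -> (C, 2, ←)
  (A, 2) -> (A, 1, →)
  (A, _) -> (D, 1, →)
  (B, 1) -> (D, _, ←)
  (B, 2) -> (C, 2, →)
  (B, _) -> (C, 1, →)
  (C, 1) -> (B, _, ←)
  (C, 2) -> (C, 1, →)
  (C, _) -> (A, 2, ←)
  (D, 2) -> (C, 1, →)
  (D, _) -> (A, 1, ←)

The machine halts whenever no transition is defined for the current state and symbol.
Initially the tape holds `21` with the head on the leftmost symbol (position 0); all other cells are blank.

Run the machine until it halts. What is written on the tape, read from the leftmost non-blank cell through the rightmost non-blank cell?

state=A head=0 tape=___[2]1_   (A,2)→(A,1,→)
state=A head=1 tape=___1[1]_   (A,1)→(C,2,←)
state=C head=0 tape=___[1]2_   (C,1)→(B,_,←)
state=B head=-1 tape=__[_]_2_   (B,_)→(C,1,→)
state=C head=0 tape=__1[_]2_   (C,_)→(A,2,←)
state=A head=-1 tape=__[1]22_   (A,1)→(C,2,←)
state=C head=-2 tape=_[_]222_   (C,_)→(A,2,←)
state=A head=-3 tape=[_]2222_   (A,_)→(D,1,→)
state=D head=-2 tape=1[2]222_   (D,2)→(C,1,→)
state=C head=-1 tape=11[2]22_   (C,2)→(C,1,→)
state=C head=0 tape=111[2]2_   (C,2)→(C,1,→)
state=C head=1 tape=1111[2]_   (C,2)→(C,1,→)
state=C head=2 tape=11111[_]   (C,_)→(A,2,←)
state=A head=1 tape=1111[1]2   (A,1)→(C,2,←)
state=C head=0 tape=111[1]22   (C,1)→(B,_,←)
state=B head=-1 tape=11[1]_22   (B,1)→(D,_,←)
state=D head=-2 tape=1[1]__22
The non-blank tape span at halt is 11__22.

11__22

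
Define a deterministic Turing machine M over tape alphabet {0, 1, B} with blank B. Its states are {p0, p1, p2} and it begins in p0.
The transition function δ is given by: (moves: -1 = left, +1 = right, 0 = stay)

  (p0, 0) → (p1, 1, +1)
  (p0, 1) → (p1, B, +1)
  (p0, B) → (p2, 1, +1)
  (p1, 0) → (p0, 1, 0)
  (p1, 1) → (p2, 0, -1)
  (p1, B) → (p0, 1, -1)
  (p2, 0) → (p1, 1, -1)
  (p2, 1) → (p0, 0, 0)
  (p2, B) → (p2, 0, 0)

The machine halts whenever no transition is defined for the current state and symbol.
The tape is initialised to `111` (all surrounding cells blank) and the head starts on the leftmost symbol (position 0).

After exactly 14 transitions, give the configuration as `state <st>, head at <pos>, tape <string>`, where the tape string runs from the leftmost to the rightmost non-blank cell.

state p0, head at 1, tape 11B11

state=p0 head=0 tape=BB[1]11   (p0,1)→(p1,B,+1)
state=p1 head=1 tape=BBB[1]1   (p1,1)→(p2,0,-1)
state=p2 head=0 tape=BB[B]01   (p2,B)→(p2,0,0)
state=p2 head=0 tape=BB[0]01   (p2,0)→(p1,1,-1)
state=p1 head=-1 tape=B[B]101   (p1,B)→(p0,1,-1)
state=p0 head=-2 tape=[B]1101   (p0,B)→(p2,1,+1)
state=p2 head=-1 tape=1[1]101   (p2,1)→(p0,0,0)
state=p0 head=-1 tape=1[0]101   (p0,0)→(p1,1,+1)
state=p1 head=0 tape=11[1]01   (p1,1)→(p2,0,-1)
state=p2 head=-1 tape=1[1]001   (p2,1)→(p0,0,0)
state=p0 head=-1 tape=1[0]001   (p0,0)→(p1,1,+1)
state=p1 head=0 tape=11[0]01   (p1,0)→(p0,1,0)
state=p0 head=0 tape=11[1]01   (p0,1)→(p1,B,+1)
state=p1 head=1 tape=11B[0]1   (p1,0)→(p0,1,0)
state=p0 head=1 tape=11B[1]1
After 14 steps: state p0, head at 1, tape 11B11.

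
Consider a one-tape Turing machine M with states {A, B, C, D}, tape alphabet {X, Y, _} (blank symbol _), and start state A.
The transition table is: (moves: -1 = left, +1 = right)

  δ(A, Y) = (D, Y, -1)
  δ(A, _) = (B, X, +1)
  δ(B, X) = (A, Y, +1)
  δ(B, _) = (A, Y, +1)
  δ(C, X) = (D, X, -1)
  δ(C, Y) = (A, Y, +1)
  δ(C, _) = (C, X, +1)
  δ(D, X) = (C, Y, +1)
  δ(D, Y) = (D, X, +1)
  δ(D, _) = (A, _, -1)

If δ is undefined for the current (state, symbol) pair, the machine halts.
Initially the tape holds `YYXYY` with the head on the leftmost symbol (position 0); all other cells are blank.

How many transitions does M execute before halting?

14

state=A head=0 tape=__[Y]YXYY_   (A,Y)→(D,Y,-1)
state=D head=-1 tape=_[_]YYXYY_   (D,_)→(A,_,-1)
state=A head=-2 tape=[_]_YYXYY_   (A,_)→(B,X,+1)
state=B head=-1 tape=X[_]YYXYY_   (B,_)→(A,Y,+1)
state=A head=0 tape=XY[Y]YXYY_   (A,Y)→(D,Y,-1)
state=D head=-1 tape=X[Y]YYXYY_   (D,Y)→(D,X,+1)
state=D head=0 tape=XX[Y]YXYY_   (D,Y)→(D,X,+1)
state=D head=1 tape=XXX[Y]XYY_   (D,Y)→(D,X,+1)
state=D head=2 tape=XXXX[X]YY_   (D,X)→(C,Y,+1)
state=C head=3 tape=XXXXY[Y]Y_   (C,Y)→(A,Y,+1)
state=A head=4 tape=XXXXYY[Y]_   (A,Y)→(D,Y,-1)
state=D head=3 tape=XXXXY[Y]Y_   (D,Y)→(D,X,+1)
state=D head=4 tape=XXXXYX[Y]_   (D,Y)→(D,X,+1)
state=D head=5 tape=XXXXYXX[_]   (D,_)→(A,_,-1)
state=A head=4 tape=XXXXYX[X]_
M halts after 14 transitions.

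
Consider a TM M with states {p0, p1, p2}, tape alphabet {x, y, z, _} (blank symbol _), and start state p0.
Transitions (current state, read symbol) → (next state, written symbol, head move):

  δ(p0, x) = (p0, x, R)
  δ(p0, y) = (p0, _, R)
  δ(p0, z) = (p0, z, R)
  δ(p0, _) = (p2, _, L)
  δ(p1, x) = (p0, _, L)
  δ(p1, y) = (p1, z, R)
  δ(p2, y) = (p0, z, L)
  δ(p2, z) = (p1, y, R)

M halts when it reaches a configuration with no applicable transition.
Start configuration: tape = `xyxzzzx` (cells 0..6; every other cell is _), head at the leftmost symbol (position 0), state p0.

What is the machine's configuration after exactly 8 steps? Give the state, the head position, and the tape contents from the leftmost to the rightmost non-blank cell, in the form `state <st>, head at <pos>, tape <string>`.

p0 | [x]yxzzzx_   read x → write x, move R, go to p0
p0 | x[y]xzzzx_   read y → write _, move R, go to p0
p0 | x_[x]zzzx_   read x → write x, move R, go to p0
p0 | x_x[z]zzx_   read z → write z, move R, go to p0
p0 | x_xz[z]zx_   read z → write z, move R, go to p0
p0 | x_xzz[z]x_   read z → write z, move R, go to p0
p0 | x_xzzz[x]_   read x → write x, move R, go to p0
p0 | x_xzzzx[_]   read _ → write _, move L, go to p2
p2 | x_xzzz[x]_
After 8 steps: state p2, head at 6, tape x_xzzzx.

state p2, head at 6, tape x_xzzzx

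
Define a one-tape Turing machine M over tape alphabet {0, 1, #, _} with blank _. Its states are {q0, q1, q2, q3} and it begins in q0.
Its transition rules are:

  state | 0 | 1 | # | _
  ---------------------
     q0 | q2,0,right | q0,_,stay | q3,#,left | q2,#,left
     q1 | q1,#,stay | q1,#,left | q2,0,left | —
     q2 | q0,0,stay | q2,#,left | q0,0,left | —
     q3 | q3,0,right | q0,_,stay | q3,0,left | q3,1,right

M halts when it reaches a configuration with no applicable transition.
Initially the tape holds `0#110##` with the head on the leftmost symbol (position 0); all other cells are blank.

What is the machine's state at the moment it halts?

state=q0 head=0 tape=[0]#110##_   (q0,0)→(q2,0,right)
state=q2 head=1 tape=0[#]110##_   (q2,#)→(q0,0,left)
state=q0 head=0 tape=[0]0110##_   (q0,0)→(q2,0,right)
state=q2 head=1 tape=0[0]110##_   (q2,0)→(q0,0,stay)
state=q0 head=1 tape=0[0]110##_   (q0,0)→(q2,0,right)
state=q2 head=2 tape=00[1]10##_   (q2,1)→(q2,#,left)
state=q2 head=1 tape=0[0]#10##_   (q2,0)→(q0,0,stay)
state=q0 head=1 tape=0[0]#10##_   (q0,0)→(q2,0,right)
state=q2 head=2 tape=00[#]10##_   (q2,#)→(q0,0,left)
state=q0 head=1 tape=0[0]010##_   (q0,0)→(q2,0,right)
state=q2 head=2 tape=00[0]10##_   (q2,0)→(q0,0,stay)
state=q0 head=2 tape=00[0]10##_   (q0,0)→(q2,0,right)
state=q2 head=3 tape=000[1]0##_   (q2,1)→(q2,#,left)
state=q2 head=2 tape=00[0]#0##_   (q2,0)→(q0,0,stay)
state=q0 head=2 tape=00[0]#0##_   (q0,0)→(q2,0,right)
state=q2 head=3 tape=000[#]0##_   (q2,#)→(q0,0,left)
state=q0 head=2 tape=00[0]00##_   (q0,0)→(q2,0,right)
state=q2 head=3 tape=000[0]0##_   (q2,0)→(q0,0,stay)
state=q0 head=3 tape=000[0]0##_   (q0,0)→(q2,0,right)
state=q2 head=4 tape=0000[0]##_   (q2,0)→(q0,0,stay)
state=q0 head=4 tape=0000[0]##_   (q0,0)→(q2,0,right)
state=q2 head=5 tape=00000[#]#_   (q2,#)→(q0,0,left)
state=q0 head=4 tape=0000[0]0#_   (q0,0)→(q2,0,right)
state=q2 head=5 tape=00000[0]#_   (q2,0)→(q0,0,stay)
state=q0 head=5 tape=00000[0]#_   (q0,0)→(q2,0,right)
state=q2 head=6 tape=000000[#]_   (q2,#)→(q0,0,left)
state=q0 head=5 tape=00000[0]0_   (q0,0)→(q2,0,right)
state=q2 head=6 tape=000000[0]_   (q2,0)→(q0,0,stay)
state=q0 head=6 tape=000000[0]_   (q0,0)→(q2,0,right)
state=q2 head=7 tape=0000000[_]
No transition is defined for (q2, _); M halts in state q2.

q2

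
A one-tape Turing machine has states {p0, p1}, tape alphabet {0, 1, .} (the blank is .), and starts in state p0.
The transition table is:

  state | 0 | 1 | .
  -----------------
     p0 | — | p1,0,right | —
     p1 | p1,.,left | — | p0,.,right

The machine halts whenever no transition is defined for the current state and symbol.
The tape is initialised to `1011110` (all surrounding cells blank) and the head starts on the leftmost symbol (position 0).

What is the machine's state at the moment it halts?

p0 | .[1]011110   read 1 → write 0, move right, go to p1
p1 | .0[0]11110   read 0 → write ., move left, go to p1
p1 | .[0].11110   read 0 → write ., move left, go to p1
p1 | [.]..11110   read . → write ., move right, go to p0
p0 | .[.].11110
No transition is defined for (p0, .); M halts in state p0.

p0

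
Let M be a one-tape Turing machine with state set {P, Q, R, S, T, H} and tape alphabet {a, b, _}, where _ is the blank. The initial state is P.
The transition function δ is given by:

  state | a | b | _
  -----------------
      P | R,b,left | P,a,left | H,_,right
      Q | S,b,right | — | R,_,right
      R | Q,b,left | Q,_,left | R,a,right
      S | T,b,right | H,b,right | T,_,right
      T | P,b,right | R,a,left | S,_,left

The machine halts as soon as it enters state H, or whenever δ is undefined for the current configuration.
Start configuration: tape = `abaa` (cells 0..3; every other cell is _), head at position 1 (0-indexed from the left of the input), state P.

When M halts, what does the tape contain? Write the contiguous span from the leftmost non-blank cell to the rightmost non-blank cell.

b_b_b

P | _a[b]aa__   read b → write a, move left, go to P
P | _[a]aaa__   read a → write b, move left, go to R
R | [_]baaa__   read _ → write a, move right, go to R
R | a[b]aaa__   read b → write _, move left, go to Q
Q | [a]_aaa__   read a → write b, move right, go to S
S | b[_]aaa__   read _ → write _, move right, go to T
T | b_[a]aa__   read a → write b, move right, go to P
P | b_b[a]a__   read a → write b, move left, go to R
R | b_[b]ba__   read b → write _, move left, go to Q
Q | b[_]_ba__   read _ → write _, move right, go to R
R | b_[_]ba__   read _ → write a, move right, go to R
R | b_a[b]a__   read b → write _, move left, go to Q
Q | b_[a]_a__   read a → write b, move right, go to S
S | b_b[_]a__   read _ → write _, move right, go to T
T | b_b_[a]__   read a → write b, move right, go to P
P | b_b_b[_]_   read _ → write _, move right, go to H
H | b_b_b_[_]
The non-blank tape span at halt is b_b_b.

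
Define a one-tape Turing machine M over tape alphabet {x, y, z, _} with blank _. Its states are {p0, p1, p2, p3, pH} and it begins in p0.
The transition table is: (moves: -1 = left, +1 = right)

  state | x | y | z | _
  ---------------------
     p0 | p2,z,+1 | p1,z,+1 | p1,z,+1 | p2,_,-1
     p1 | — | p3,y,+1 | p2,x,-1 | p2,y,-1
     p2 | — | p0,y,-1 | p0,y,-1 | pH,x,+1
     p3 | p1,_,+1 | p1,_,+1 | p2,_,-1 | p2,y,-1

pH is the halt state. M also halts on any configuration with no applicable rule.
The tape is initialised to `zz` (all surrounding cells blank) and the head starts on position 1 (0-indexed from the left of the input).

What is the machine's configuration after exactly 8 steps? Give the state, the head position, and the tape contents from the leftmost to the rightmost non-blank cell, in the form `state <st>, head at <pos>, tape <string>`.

state=p0 head=1 tape=z[z]__   (p0,z)→(p1,z,+1)
state=p1 head=2 tape=zz[_]_   (p1,_)→(p2,y,-1)
state=p2 head=1 tape=z[z]y_   (p2,z)→(p0,y,-1)
state=p0 head=0 tape=[z]yy_   (p0,z)→(p1,z,+1)
state=p1 head=1 tape=z[y]y_   (p1,y)→(p3,y,+1)
state=p3 head=2 tape=zy[y]_   (p3,y)→(p1,_,+1)
state=p1 head=3 tape=zy_[_]   (p1,_)→(p2,y,-1)
state=p2 head=2 tape=zy[_]y   (p2,_)→(pH,x,+1)
state=pH head=3 tape=zyx[y]
After 8 steps: state pH, head at 3, tape zyxy.

state pH, head at 3, tape zyxy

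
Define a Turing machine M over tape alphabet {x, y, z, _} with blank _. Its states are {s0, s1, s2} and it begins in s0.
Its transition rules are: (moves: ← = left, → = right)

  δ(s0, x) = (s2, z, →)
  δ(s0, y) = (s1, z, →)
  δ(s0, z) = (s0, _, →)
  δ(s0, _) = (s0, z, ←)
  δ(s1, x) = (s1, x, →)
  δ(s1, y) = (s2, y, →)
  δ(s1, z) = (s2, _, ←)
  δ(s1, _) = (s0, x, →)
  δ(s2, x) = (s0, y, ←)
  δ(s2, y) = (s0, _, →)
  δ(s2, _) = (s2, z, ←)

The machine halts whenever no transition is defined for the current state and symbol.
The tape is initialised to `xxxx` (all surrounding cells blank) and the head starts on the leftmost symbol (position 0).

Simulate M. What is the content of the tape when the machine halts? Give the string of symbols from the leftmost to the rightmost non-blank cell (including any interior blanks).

s0 | [x]xxx__   read x → write z, move →, go to s2
s2 | z[x]xx__   read x → write y, move ←, go to s0
s0 | [z]yxx__   read z → write _, move →, go to s0
s0 | _[y]xx__   read y → write z, move →, go to s1
s1 | _z[x]x__   read x → write x, move →, go to s1
s1 | _zx[x]__   read x → write x, move →, go to s1
s1 | _zxx[_]_   read _ → write x, move →, go to s0
s0 | _zxxx[_]   read _ → write z, move ←, go to s0
s0 | _zxx[x]z   read x → write z, move →, go to s2
s2 | _zxxz[z]
The non-blank tape span at halt is zxxzz.

zxxzz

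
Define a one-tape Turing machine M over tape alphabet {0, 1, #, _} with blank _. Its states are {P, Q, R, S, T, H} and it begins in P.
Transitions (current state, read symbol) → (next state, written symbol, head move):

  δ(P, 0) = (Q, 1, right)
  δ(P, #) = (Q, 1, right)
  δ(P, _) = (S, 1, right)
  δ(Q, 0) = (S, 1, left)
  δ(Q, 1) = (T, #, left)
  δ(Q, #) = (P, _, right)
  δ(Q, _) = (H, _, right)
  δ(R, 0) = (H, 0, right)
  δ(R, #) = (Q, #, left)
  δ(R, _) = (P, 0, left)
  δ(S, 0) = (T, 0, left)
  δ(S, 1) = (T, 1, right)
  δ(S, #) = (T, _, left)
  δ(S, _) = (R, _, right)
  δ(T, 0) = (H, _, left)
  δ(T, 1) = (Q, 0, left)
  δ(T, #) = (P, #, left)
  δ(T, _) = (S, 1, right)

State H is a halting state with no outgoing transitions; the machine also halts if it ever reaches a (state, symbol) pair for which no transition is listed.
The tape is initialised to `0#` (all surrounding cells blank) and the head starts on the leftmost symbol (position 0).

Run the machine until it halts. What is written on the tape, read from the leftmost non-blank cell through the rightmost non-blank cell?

0_0_00

P | __[0]#___   read 0 → write 1, move right, go to Q
Q | __1[#]___   read # → write _, move right, go to P
P | __1_[_]__   read _ → write 1, move right, go to S
S | __1_1[_]_   read _ → write _, move right, go to R
R | __1_1_[_]   read _ → write 0, move left, go to P
P | __1_1[_]0   read _ → write 1, move right, go to S
S | __1_11[0]   read 0 → write 0, move left, go to T
T | __1_1[1]0   read 1 → write 0, move left, go to Q
Q | __1_[1]00   read 1 → write #, move left, go to T
T | __1[_]#00   read _ → write 1, move right, go to S
S | __11[#]00   read # → write _, move left, go to T
T | __1[1]_00   read 1 → write 0, move left, go to Q
Q | __[1]0_00   read 1 → write #, move left, go to T
T | _[_]#0_00   read _ → write 1, move right, go to S
S | _1[#]0_00   read # → write _, move left, go to T
T | _[1]_0_00   read 1 → write 0, move left, go to Q
Q | [_]0_0_00   read _ → write _, move right, go to H
H | _[0]_0_00
The non-blank tape span at halt is 0_0_00.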